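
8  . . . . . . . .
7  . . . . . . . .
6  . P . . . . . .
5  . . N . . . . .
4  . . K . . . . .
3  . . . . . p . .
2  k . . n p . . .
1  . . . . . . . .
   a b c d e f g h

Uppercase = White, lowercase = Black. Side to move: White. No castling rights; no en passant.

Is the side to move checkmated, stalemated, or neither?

White to move; white king on c4.
In check: yes, from the black knight on d2.
Legal moves for White: Kd5, Kb5, Kd4, Kb4, Kd3, Kc3.
White is in check but has 6 legal moves → neither.

neither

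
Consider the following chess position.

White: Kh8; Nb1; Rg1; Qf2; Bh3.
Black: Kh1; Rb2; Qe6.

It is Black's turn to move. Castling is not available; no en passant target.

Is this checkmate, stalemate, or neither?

Black to move; black king on h1.
In check: yes, from the white rook on g1.
King squares — g1: attacked by Qf2; g2: attacked by Rg1; h2: attacked by Qf2.
Legal moves for Black: none.
In check with no legal moves → checkmate.

checkmate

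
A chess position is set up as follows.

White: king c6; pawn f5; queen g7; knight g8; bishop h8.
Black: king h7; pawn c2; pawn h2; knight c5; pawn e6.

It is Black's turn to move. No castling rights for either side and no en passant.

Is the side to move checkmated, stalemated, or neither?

Black to move; black king on h7.
In check: yes, from the white queen on g7.
King squares — g6: attacked by Pf5; h6: attacked by Qg7; g7: attacked by Bh8; g8: attacked by Qg7; h8: attacked by Qg7.
Legal moves for Black: none.
In check with no legal moves → checkmate.

checkmate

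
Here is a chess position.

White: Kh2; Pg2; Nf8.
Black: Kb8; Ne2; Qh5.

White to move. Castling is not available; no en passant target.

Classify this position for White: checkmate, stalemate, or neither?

White to move; white king on h2.
In check: yes, from the black queen on h5.
King squares — g1: attacked by Ne2; h1: attacked by Qh5; g2: own pawn; g3: attacked by Ne2; h3: attacked by Qh5.
Legal moves for White: none.
In check with no legal moves → checkmate.

checkmate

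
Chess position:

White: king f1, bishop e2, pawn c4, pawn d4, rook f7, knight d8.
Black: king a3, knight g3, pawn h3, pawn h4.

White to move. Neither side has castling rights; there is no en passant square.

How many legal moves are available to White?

3

White to move; king on f1.
In check: yes, from the black knight on g3.
Legal moves: Kf2, Kg1, Ke1.
Count: 3.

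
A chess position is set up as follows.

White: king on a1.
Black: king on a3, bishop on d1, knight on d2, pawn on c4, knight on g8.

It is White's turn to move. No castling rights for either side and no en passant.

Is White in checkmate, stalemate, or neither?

White to move; white king on a1.
In check: no.
King squares — b1: attacked by Nd2; a2: attacked by Ka3; b2: attacked by Ka3.
Legal moves for White: none.
Not in check and no legal moves → stalemate.

stalemate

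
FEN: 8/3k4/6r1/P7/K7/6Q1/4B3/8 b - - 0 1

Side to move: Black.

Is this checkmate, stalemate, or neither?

Black to move; black king on d7.
In check: no.
Legal moves for Black: Ke8, Kd8, Kc8, Ke7, Ke6, Kc6, Rg8, Rg7, Rh6, Rf6, Re6, Rd6, Rc6, Rb6, Ra6, Rg5, Rg4+, Rxg3.
Black has 18 legal moves and is not in check → neither.

neither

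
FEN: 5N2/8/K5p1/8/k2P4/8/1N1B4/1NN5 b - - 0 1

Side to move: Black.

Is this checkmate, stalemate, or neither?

checkmate

Black to move; black king on a4.
In check: yes, from the white knight on b2.
King squares — a3: attacked by Nb1; b3: attacked by Nc1; b4: attacked by Bd2; a5: attacked by Bd2; b5: attacked by Ka6.
Legal moves for Black: none.
In check with no legal moves → checkmate.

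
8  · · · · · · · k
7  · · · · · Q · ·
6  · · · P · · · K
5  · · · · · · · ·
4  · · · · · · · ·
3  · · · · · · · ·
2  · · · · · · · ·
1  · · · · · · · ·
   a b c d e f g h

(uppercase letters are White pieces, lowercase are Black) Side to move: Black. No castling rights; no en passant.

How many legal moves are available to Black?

Black to move; king on h8.
In check: no.
Legal moves: none.
Count: 0.

0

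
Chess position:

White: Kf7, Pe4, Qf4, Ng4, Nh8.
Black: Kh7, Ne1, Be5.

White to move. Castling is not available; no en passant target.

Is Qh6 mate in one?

After Qh6: black king on h7; in check: yes, from the white queen on h6.
King squares — g6: attacked by Qh6; h6: attacked by Ng4; g7: attacked by Qh6; g8: attacked by Kf7; h8: attacked by Qh6.
Black has no legal moves → checkmate.

yes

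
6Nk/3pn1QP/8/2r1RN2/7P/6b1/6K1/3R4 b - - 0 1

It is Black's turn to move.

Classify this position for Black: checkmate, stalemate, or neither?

checkmate

Black to move; black king on h8.
In check: yes, from the white queen on g7.
King squares — g7: attacked by Nf5; h7: attacked by Qg7; g8: attacked by Qg7.
Legal moves for Black: none.
In check with no legal moves → checkmate.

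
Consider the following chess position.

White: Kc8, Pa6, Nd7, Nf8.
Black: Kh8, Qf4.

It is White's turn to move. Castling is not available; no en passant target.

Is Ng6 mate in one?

no

After Ng6: black king on h8; in check: yes, from the white knight on g6.
Black has 3 legal replies: Kg8, Kh7, Kg7.
In check but a legal move exists → not checkmate.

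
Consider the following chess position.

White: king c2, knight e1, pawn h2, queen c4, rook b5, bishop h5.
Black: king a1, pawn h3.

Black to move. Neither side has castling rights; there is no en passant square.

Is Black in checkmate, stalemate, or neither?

stalemate

Black to move; black king on a1.
In check: no.
King squares — b1: attacked by Kc2; a2: attacked by Qc4; b2: attacked by Kc2.
Legal moves for Black: none.
Not in check and no legal moves → stalemate.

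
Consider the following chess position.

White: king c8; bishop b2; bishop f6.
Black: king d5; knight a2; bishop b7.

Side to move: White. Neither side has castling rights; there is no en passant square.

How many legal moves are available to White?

White to move; king on c8.
In check: yes, from the black bishop on b7.
Legal moves: Kd8, Kb8, Kd7, Kc7, Kxb7.
Count: 5.

5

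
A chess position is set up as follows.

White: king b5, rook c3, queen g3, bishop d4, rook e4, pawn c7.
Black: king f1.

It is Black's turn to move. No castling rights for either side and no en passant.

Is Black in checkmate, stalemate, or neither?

Black to move; black king on f1.
In check: no.
King squares — e1: attacked by Qg3; g1: attacked by Qg3; e2: attacked by Re4; f2: attacked by Qg3; g2: attacked by Qg3.
Legal moves for Black: none.
Not in check and no legal moves → stalemate.

stalemate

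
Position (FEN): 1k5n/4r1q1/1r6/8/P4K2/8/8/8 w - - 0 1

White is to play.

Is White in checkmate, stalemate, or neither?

neither

White to move; white king on f4.
In check: no.
Legal moves for White: Kf5, Kf3, a5.
White has 3 legal moves and is not in check → neither.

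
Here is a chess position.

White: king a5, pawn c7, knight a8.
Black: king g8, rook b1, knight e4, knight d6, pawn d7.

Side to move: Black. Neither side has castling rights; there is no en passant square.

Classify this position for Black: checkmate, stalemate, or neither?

Black to move; black king on g8.
In check: no.
Legal moves for Black include: Kh8, Kf8, Kh7, Kg7, Kf7, Ne8, Nc8, Nf7, Nb7+, Nf5, Nb5, Nc4+, Nf6, Ng5, Nc5, Ng3, Nc3, Nf2, ... (list truncated; more exist).
Black has legal moves and is not in check → neither.

neither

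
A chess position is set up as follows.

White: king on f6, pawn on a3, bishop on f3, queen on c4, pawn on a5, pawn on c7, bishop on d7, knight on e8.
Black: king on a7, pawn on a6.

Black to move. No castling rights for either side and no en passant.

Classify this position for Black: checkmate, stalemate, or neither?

Black to move; black king on a7.
In check: no.
King squares — a6: own pawn; b6: attacked by Pa5; b7: attacked by Bf3; a8: attacked by Bf3; b8: attacked by Pc7.
Legal moves for Black: none.
Not in check and no legal moves → stalemate.

stalemate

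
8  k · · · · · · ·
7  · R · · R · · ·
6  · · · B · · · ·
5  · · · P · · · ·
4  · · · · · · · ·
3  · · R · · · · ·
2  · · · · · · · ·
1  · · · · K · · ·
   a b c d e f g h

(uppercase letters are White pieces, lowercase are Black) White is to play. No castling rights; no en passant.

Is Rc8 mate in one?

After Rc8: black king on a8; in check: yes, from the white rook on c8.
King squares — a7: attacked by Rb7; b7: attacked by Re7; b8: attacked by Bd6.
Black has no legal moves → checkmate.

yes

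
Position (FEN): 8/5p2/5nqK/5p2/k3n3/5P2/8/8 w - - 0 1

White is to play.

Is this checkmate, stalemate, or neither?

checkmate

White to move; white king on h6.
In check: yes, from the black queen on g6.
King squares — g5: attacked by Ne4; h5: attacked by Nf6; g6: attacked by Pf7; g7: attacked by Qg6; h7: attacked by Nf6.
Legal moves for White: none.
In check with no legal moves → checkmate.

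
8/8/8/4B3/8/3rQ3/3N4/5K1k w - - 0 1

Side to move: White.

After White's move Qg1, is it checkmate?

After Qg1: black king on h1; in check: yes, from the white queen on g1.
King squares — g1: attacked by Kf1; g2: attacked by Kf1; h2: attacked by Qg1.
Black has no legal moves → checkmate.

yes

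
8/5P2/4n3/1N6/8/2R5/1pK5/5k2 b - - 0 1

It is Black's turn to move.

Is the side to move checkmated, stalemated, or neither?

Black to move; black king on f1.
In check: no.
Legal moves for Black: Nf8, Nd8, Ng7, Nc7, Ng5, Nc5, Nf4, Nd4+, Kg2, Kf2, Ke2, Kg1, Ke1, b1=Q+, b1=R, b1=B+, b1=N.
Black has 17 legal moves and is not in check → neither.

neither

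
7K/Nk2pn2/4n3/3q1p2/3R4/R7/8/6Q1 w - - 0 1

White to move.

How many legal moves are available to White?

White to move; king on h8.
In check: yes, from the black knight on f7.
Legal moves: Kg8, Kh7.
Count: 2.

2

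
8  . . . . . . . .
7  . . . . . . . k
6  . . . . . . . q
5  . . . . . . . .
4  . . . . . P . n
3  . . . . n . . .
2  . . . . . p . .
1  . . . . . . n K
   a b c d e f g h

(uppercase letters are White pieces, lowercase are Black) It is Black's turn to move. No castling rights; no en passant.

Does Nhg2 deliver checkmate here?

After Nhg2: white king on h1; in check: yes, from the black queen on h6.
King squares — g1: attacked by Pf2; g2: attacked by Ne3; h2: attacked by Qh6.
White has no legal moves → checkmate.

yes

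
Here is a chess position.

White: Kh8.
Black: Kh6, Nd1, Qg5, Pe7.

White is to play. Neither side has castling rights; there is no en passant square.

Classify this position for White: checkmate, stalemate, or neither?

stalemate

White to move; white king on h8.
In check: no.
King squares — g7: attacked by Qg5; h7: attacked by Kh6; g8: attacked by Qg5.
Legal moves for White: none.
Not in check and no legal moves → stalemate.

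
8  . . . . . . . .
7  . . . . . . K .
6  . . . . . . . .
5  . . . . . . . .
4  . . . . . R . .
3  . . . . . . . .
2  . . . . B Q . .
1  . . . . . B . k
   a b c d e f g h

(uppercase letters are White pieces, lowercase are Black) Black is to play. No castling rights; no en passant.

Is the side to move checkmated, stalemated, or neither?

Black to move; black king on h1.
In check: no.
King squares — g1: attacked by Qf2; g2: attacked by Bf1; h2: attacked by Qf2.
Legal moves for Black: none.
Not in check and no legal moves → stalemate.

stalemate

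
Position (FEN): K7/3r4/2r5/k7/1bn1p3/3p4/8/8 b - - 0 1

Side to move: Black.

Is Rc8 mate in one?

yes

After Rc8: white king on a8; in check: yes, from the black rook on c8.
King squares — a7: attacked by Rd7; b7: attacked by Rd7; b8: attacked by Rc8.
White has no legal moves → checkmate.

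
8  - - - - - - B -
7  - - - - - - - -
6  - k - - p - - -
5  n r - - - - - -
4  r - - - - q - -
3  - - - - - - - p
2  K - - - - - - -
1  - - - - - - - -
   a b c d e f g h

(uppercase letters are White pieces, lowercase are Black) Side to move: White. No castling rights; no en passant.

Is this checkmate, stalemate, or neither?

White to move; white king on a2.
In check: yes, from the black rook on a4.
King squares — a1: attacked by Ra4; b1: attacked by Rb5; b2: attacked by Rb5; a3: attacked by Ra4; b3: attacked by Na5.
Legal moves for White: none.
In check with no legal moves → checkmate.

checkmate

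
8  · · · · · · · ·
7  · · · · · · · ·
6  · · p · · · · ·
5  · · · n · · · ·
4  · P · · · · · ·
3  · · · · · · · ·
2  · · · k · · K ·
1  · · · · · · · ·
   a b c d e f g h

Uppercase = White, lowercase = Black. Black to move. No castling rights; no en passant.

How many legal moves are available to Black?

17

Black to move; king on d2.
In check: no.
Legal moves: Ne7, Nc7, Nf6, Nb6, Nf4+, Nxb4, Ne3+, Nc3, Ke3, Kd3, Kc3, Ke2, Kc2, Ke1, Kd1, Kc1, c5.
Count: 17.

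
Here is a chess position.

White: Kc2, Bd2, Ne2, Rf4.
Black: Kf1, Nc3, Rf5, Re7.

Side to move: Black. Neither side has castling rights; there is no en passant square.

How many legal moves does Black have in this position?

3

Black to move; king on f1.
In check: yes, from the white rook on f4.
Legal moves: Kg2, Kxe2, Rxf4.
Count: 3.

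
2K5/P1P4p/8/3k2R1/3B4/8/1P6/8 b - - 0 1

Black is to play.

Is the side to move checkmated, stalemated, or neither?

neither

Black to move; black king on d5.
In check: yes, from the white rook on g5.
Legal moves for Black: Ke6, Kd6, Kc6, Ke4, Kxd4, Kc4.
Black is in check but has 6 legal moves → neither.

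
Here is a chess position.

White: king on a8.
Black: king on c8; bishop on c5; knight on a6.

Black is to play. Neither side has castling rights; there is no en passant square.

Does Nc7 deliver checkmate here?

After Nc7: white king on a8; in check: yes, from the black knight on c7.
King squares — a7: attacked by Bc5; b7: attacked by Kc8; b8: attacked by Kc8.
White has no legal moves → checkmate.

yes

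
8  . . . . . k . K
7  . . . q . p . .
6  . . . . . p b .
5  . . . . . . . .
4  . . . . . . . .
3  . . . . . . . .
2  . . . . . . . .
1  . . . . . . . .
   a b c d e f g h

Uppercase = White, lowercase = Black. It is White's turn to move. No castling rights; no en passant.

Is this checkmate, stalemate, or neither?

stalemate

White to move; white king on h8.
In check: no.
King squares — g7: attacked by Kf8; h7: attacked by Bg6; g8: attacked by Kf8.
Legal moves for White: none.
Not in check and no legal moves → stalemate.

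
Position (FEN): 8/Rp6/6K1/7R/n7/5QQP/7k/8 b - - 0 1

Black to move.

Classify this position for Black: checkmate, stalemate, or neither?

checkmate

Black to move; black king on h2.
In check: yes, from the white queen on g3.
King squares — g1: attacked by Qg3; h1: attacked by Qf3; g2: attacked by Qf3; g3: attacked by Qf3; h3: attacked by Qg3.
Legal moves for Black: none.
In check with no legal moves → checkmate.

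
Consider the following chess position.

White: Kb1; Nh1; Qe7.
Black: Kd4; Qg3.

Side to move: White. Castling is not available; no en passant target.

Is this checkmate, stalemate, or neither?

White to move; white king on b1.
In check: no.
Legal moves for White include: Qf8, Qe8, Qd8+, Qh7, Qg7+, Qf7, Qd7+, Qc7, Qb7, Qa7+, Qf6+, Qe6, Qd6+, Qg5, Qe5+, Qc5+, Qh4+, Qe4+, ... (list truncated; more exist).
White has legal moves and is not in check → neither.

neither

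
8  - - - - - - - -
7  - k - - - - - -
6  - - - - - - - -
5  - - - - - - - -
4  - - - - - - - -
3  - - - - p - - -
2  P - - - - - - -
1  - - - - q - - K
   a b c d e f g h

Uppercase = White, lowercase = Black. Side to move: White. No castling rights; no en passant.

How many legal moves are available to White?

White to move; king on h1.
In check: yes, from the black queen on e1.
Legal moves: Kh2, Kg2.
Count: 2.

2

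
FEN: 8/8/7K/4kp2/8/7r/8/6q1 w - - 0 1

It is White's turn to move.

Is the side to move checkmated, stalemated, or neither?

checkmate

White to move; white king on h6.
In check: yes, from the black rook on h3.
King squares — g5: attacked by Qg1; h5: attacked by Rh3; g6: attacked by Qg1; g7: attacked by Qg1; h7: attacked by Rh3.
Legal moves for White: none.
In check with no legal moves → checkmate.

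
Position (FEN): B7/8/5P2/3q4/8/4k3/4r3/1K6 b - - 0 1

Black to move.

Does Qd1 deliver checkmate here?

After Qd1: white king on b1; in check: yes, from the black queen on d1.
King squares — a1: attacked by Qd1; c1: attacked by Qd1; a2: attacked by Re2; b2: attacked by Re2; c2: attacked by Qd1.
White has no legal moves → checkmate.

yes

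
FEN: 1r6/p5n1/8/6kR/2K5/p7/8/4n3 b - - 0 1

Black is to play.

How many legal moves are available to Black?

Black to move; king on g5.
In check: yes, from the white rook on h5.
Legal moves: Kg6, Kf6, Kxh5, Kg4, Kf4, Nxh5.
Count: 6.

6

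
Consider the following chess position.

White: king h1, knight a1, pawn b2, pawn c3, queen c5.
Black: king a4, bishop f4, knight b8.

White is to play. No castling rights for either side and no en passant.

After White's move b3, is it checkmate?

yes

After b3: black king on a4; in check: yes, from the white pawn on b3.
King squares — a3: attacked by Qc5; b3: attacked by Na1; b4: attacked by Pc3; a5: attacked by Qc5; b5: attacked by Qc5.
Black has no legal moves → checkmate.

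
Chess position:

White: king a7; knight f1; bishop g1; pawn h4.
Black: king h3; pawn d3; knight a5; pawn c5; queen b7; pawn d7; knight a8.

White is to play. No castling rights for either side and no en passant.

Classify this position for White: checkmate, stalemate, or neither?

White to move; white king on a7.
In check: yes, from the black queen on b7.
King squares — a6: attacked by Qb7; b6: attacked by Qb7; b7: attacked by Na5; a8: attacked by Qb7; b8: attacked by Qb7.
Legal moves for White: none.
In check with no legal moves → checkmate.

checkmate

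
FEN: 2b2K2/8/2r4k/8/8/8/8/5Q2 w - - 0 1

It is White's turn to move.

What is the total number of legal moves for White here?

24

White to move; king on f8.
In check: no.
Legal moves: Kg8, Ke8, Kf7, Ke7, Qf7, Qf6+, Qa6, Qf5, Qb5, Qf4+, Qc4, Qh3+, Qf3, Qd3, Qg2, Qf2, Qe2, Qh1+, Qg1, Qe1, Qd1, Qc1+, Qb1, Qa1.
Count: 24.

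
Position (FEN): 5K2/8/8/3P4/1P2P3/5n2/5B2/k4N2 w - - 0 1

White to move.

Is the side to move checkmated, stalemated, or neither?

neither

White to move; white king on f8.
In check: no.
Legal moves for White include: Kg8, Ke8, Kg7, Kf7, Ke7, Ba7, Bb6, Bc5, Bh4, Bd4+, Bg3, Be3, Bg1, Be1, Ng3, Ne3, Nh2, Nd2, ... (list truncated; more exist).
White has legal moves and is not in check → neither.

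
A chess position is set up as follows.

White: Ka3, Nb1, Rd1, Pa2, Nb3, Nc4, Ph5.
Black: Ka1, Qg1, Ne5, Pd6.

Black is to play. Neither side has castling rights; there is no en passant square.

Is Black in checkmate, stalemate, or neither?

checkmate

Black to move; black king on a1.
In check: yes, from the white knight on b3.
King squares — b1: attacked by Rd1; a2: attacked by Ka3; b2: attacked by Ka3.
Legal moves for Black: none.
In check with no legal moves → checkmate.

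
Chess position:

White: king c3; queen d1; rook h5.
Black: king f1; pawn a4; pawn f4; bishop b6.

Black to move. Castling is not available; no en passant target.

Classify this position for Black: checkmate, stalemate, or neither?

Black to move; black king on f1.
In check: yes, from the white queen on d1.
King squares — e1: attacked by Qd1; g1: attacked by Qd1; e2: attacked by Qd1; f2: available; g2: available.
Legal moves for Black: Kg2, Kf2.
Black is in check but has 2 legal moves → neither.

neither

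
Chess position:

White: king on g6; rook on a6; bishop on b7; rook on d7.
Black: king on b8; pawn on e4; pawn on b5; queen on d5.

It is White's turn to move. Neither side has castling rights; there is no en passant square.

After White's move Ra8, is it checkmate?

After Ra8: black king on b8; in check: yes, from the white rook on a8.
King squares — a7: attacked by Ra8; b7: attacked by Rd7; c7: attacked by Rd7; a8: attacked by Bb7; c8: attacked by Bb7.
Black has no legal moves → checkmate.

yes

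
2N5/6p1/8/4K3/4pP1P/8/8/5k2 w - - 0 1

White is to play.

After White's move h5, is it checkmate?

After h5: black king on f1; in check: no.
Black is not in check, so this cannot be checkmate.

no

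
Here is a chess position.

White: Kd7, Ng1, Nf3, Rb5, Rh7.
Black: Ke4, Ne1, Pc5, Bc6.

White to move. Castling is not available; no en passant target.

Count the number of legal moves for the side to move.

White to move; king on d7.
In check: yes, from the black bishop on c6.
Legal moves: Kd8, Kc8, Ke7, Kc7, Ke6, Kd6, Kxc6.
Count: 7.

7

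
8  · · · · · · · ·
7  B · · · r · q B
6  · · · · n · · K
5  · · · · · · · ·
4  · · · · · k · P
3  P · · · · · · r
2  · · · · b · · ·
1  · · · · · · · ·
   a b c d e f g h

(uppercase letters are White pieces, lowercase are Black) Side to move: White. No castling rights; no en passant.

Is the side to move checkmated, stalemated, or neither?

checkmate

White to move; white king on h6.
In check: yes, from the black queen on g7.
King squares — g5: attacked by Kf4; h5: attacked by Be2; g6: attacked by Qg7; g7: attacked by Ne6; h7: own bishop.
Legal moves for White: none.
In check with no legal moves → checkmate.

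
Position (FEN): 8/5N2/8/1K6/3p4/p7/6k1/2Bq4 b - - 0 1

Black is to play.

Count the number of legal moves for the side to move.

24

Black to move; king on g2.
In check: no.
Legal moves: Kh3, Kg3, Kf3, Kh2, Kf2, Kh1, Kg1, Kf1, Qh5+, Qg4, Qa4+, Qf3, Qd3+, Qb3+, Qe2+, Qd2, Qc2, Qh1, Qg1, Qf1+, Qe1, Qxc1, d3, a2.
Count: 24.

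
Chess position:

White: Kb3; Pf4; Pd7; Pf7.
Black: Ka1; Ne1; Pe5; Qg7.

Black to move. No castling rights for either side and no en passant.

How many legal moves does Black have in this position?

Black to move; king on a1.
In check: no.
Legal moves: Qh8, Qg8, Qf8, Qh7, Qxf7+, Qh6, Qg6, Qf6, Qg5, Qg4, Qg3+, Qg2, Qg1, Nf3, Nd3, Ng2, Nc2, Kb1, exf4, e4.
Count: 20.

20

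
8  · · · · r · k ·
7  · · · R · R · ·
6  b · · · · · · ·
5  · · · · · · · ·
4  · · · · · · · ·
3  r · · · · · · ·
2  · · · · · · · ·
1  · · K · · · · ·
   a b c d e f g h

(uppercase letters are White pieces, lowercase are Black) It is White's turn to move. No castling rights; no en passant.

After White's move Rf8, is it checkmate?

no

After Rf8: black king on g8; in check: yes, from the white rook on f8.
Black has 2 legal replies: Kxf8, Rxf8.
In check but a legal move exists → not checkmate.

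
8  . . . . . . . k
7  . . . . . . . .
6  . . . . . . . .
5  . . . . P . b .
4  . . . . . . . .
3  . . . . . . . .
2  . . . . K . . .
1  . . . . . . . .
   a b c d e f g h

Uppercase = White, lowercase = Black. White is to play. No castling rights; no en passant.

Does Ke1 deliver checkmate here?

After Ke1: black king on h8; in check: no.
Black is not in check, so this cannot be checkmate.

no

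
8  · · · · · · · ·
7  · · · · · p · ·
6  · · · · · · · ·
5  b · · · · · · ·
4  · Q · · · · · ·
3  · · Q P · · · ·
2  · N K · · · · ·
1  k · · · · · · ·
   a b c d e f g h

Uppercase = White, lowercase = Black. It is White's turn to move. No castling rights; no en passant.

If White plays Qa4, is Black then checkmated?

After Qa4: black king on a1; in check: yes, from the white queen on a4.
King squares — b1: attacked by Kc2; a2: attacked by Qa4; b2: attacked by Kc2.
Black has no legal moves → checkmate.

yes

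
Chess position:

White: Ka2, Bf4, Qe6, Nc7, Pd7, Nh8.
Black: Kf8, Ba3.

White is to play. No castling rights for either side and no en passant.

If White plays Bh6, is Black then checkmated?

yes

After Bh6: black king on f8; in check: yes, from the white bishop on h6.
King squares — e7: attacked by Qe6; f7: attacked by Qe6; g7: attacked by Bh6; e8: attacked by Qe6; g8: attacked by Qe6.
Black has no legal moves → checkmate.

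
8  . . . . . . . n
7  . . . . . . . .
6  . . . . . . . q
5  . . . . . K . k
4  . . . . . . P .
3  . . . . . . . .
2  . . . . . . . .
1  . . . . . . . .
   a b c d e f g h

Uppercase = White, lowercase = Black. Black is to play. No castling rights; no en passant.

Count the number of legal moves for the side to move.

1

Black to move; king on h5.
In check: yes, from the white pawn on g4.
Legal moves: Kh4.
Count: 1.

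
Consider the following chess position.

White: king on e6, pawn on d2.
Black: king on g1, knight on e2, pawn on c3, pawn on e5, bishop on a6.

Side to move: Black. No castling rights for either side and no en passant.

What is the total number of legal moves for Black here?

Black to move; king on g1.
In check: no.
Legal moves: Bc8+, Bb7, Bb5, Bc4+, Bd3, Nf4+, Nd4+, Ng3, Nc1, Kh2, Kg2, Kf2, Kh1, Kf1, cxd2, e4, c2.
Count: 17.

17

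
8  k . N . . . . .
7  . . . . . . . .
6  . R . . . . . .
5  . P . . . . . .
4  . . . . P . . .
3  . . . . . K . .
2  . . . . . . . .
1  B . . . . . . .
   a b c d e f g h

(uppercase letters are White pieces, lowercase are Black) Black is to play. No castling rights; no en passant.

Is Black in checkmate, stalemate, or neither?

stalemate

Black to move; black king on a8.
In check: no.
King squares — a7: attacked by Nc8; b7: attacked by Rb6; b8: attacked by Rb6.
Legal moves for Black: none.
Not in check and no legal moves → stalemate.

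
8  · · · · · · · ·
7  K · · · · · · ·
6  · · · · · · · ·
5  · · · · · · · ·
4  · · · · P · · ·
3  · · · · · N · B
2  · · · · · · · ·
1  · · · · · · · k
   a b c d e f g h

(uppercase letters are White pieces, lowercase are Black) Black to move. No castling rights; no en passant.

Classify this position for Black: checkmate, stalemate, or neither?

stalemate

Black to move; black king on h1.
In check: no.
King squares — g1: attacked by Nf3; g2: attacked by Bh3; h2: attacked by Nf3.
Legal moves for Black: none.
Not in check and no legal moves → stalemate.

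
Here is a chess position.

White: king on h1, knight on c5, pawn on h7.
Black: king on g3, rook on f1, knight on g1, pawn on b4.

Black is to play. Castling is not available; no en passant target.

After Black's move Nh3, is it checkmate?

After Nh3: white king on h1; in check: yes, from the black rook on f1.
King squares — g1: attacked by Rf1; g2: attacked by Kg3; h2: attacked by Kg3.
White has no legal moves → checkmate.

yes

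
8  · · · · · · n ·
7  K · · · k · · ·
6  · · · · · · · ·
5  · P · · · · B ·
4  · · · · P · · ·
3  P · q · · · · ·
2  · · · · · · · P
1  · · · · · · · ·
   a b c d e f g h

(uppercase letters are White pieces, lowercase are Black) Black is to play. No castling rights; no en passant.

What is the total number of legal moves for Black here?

Black to move; king on e7.
In check: yes, from the white bishop on g5.
Legal moves: Kf8, Ke8, Kf7, Kd7, Ke6, Kd6, Nf6, Qf6.
Count: 8.

8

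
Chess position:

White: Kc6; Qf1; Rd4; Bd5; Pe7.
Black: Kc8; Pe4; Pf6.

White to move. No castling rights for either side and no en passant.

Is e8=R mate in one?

After e8=R: black king on c8; in check: yes, from the white rook on e8.
King squares — b7: attacked by Kc6; c7: attacked by Kc6; d7: attacked by Kc6; b8: attacked by Re8; d8: attacked by Re8.
Black has no legal moves → checkmate.

yes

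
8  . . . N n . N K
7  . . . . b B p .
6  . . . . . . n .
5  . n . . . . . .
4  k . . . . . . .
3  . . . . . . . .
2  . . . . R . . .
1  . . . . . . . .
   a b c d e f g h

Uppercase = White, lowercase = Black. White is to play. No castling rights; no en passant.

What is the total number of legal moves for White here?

White to move; king on h8.
In check: yes, from the black knight on g6.
Legal moves: Kh7, Bxg6.
Count: 2.

2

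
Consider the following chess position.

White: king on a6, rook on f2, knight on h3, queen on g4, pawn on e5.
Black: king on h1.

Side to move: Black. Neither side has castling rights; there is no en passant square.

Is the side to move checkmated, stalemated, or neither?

stalemate

Black to move; black king on h1.
In check: no.
King squares — g1: attacked by Nh3; g2: attacked by Rf2; h2: attacked by Rf2.
Legal moves for Black: none.
Not in check and no legal moves → stalemate.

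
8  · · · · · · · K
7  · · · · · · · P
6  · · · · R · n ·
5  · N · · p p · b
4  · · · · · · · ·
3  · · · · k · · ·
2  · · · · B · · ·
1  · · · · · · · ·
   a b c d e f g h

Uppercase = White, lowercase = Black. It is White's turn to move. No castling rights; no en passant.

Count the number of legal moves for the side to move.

White to move; king on h8.
In check: yes, from the black knight on g6.
Legal moves: Kg8, Kg7, Rxg6.
Count: 3.

3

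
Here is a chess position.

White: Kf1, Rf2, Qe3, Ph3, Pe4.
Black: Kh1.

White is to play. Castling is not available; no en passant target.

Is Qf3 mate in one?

After Qf3: black king on h1; in check: yes, from the white queen on f3.
King squares — g1: attacked by Kf1; g2: attacked by Kf1; h2: attacked by Rf2.
Black has no legal moves → checkmate.

yes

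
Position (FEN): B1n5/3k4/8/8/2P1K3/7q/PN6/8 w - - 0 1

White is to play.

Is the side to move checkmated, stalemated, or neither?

White to move; white king on e4.
In check: no.
Legal moves for White: Bb7, Bc6+, Bd5, Ke5, Kd5, Kf4, Kd4, Na4, Nd3, Nd1, c5, a3, a4.
White has 13 legal moves and is not in check → neither.

neither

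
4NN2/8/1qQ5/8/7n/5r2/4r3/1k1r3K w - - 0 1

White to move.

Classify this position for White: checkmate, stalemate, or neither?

checkmate

White to move; white king on h1.
In check: yes, from the black rook on d1.
King squares — g1: attacked by Rd1; g2: attacked by Re2; h2: attacked by Re2.
Legal moves for White: none.
In check with no legal moves → checkmate.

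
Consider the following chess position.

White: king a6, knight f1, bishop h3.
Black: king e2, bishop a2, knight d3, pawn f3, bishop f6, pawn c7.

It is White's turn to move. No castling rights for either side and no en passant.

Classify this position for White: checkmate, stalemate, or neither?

White to move; white king on a6.
In check: no.
Legal moves for White: Kb7, Ka7, Kb5, Ka5, Bc8, Bd7, Be6, Bf5, Bg4, Bg2, Ng3+, Ne3, Nh2, Nd2.
White has 14 legal moves and is not in check → neither.

neither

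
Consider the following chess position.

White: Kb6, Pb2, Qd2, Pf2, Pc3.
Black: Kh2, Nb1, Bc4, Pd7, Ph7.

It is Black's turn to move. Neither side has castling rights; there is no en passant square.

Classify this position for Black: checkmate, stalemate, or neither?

neither

Black to move; black king on h2.
In check: no.
Legal moves for Black include: Bg8, Bf7, Be6, Ba6, Bd5, Bb5, Bd3, Bb3, Be2, Ba2, Bf1, Kh3, Kg2, Kh1, Kg1, Nxc3, Na3, Nxd2, ... (list truncated; more exist).
Black has legal moves and is not in check → neither.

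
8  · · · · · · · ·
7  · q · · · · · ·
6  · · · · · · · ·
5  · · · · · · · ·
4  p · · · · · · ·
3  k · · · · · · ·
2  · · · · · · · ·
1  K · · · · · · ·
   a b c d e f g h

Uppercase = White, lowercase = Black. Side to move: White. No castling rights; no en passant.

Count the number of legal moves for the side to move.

White to move; king on a1.
In check: no.
Legal moves: none.
Count: 0.

0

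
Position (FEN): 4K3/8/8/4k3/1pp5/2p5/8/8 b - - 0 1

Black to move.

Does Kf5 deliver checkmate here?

no

After Kf5: white king on e8; in check: no.
White is not in check, so this cannot be checkmate.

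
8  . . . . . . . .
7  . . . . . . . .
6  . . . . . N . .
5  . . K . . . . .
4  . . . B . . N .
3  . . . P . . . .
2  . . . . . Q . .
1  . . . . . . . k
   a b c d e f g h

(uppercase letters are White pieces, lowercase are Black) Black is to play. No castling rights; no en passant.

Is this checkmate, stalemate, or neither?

Black to move; black king on h1.
In check: no.
King squares — g1: attacked by Qf2; g2: attacked by Qf2; h2: attacked by Qf2.
Legal moves for Black: none.
Not in check and no legal moves → stalemate.

stalemate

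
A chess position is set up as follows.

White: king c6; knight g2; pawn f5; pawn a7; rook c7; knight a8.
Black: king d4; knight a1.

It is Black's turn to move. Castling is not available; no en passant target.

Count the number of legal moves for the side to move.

Black to move; king on d4.
In check: no.
Legal moves: Ke5, Ke4, Kc4, Kd3, Kc3, Nb3, Nc2.
Count: 7.

7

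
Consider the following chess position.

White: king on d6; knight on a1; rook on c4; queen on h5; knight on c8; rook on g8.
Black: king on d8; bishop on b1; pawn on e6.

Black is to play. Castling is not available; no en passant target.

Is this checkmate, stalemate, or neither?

checkmate

Black to move; black king on d8.
In check: yes, from the white rook on g8.
King squares — c7: attacked by Rc4; d7: attacked by Kd6; e7: attacked by Kd6; c8: attacked by Rc4; e8: attacked by Qh5.
Legal moves for Black: none.
In check with no legal moves → checkmate.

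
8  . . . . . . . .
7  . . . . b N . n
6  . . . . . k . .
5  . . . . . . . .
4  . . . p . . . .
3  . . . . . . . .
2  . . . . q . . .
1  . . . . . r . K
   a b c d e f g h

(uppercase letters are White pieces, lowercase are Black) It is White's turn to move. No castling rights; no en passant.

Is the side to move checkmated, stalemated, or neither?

checkmate

White to move; white king on h1.
In check: yes, from the black rook on f1.
King squares — g1: attacked by Rf1; g2: attacked by Qe2; h2: attacked by Qe2.
Legal moves for White: none.
In check with no legal moves → checkmate.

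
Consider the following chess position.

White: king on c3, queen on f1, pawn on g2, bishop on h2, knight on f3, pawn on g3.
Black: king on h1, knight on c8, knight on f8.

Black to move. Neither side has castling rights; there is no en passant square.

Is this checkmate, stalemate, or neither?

checkmate

Black to move; black king on h1.
In check: yes, from the white queen on f1.
King squares — g1: attacked by Qf1; g2: attacked by Qf1; h2: attacked by Nf3.
Legal moves for Black: none.
In check with no legal moves → checkmate.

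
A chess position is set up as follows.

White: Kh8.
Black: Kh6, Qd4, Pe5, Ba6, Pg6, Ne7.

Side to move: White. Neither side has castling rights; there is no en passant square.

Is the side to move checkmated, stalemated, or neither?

White to move; white king on h8.
In check: no.
King squares — g7: attacked by Kh6; h7: attacked by Kh6; g8: attacked by Ne7.
Legal moves for White: none.
Not in check and no legal moves → stalemate.

stalemate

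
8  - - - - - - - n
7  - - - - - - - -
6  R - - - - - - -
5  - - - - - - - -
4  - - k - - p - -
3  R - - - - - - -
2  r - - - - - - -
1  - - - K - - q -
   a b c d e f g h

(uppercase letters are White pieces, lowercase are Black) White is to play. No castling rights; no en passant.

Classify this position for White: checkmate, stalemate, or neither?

White to move; white king on d1.
In check: yes, from the black queen on g1.
King squares — c1: attacked by Qg1; e1: attacked by Qg1; c2: attacked by Ra2; d2: attacked by Ra2; e2: attacked by Ra2.
Legal moves for White: none.
In check with no legal moves → checkmate.

checkmate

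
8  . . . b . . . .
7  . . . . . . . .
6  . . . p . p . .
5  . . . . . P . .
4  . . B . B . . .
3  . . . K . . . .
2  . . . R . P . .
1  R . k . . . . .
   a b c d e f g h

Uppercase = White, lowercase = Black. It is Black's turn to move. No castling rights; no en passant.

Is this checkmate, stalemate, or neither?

Black to move; black king on c1.
In check: yes, from the white rook on a1.
King squares — b1: attacked by Ra1; d1: attacked by Ra1; b2: attacked by Rd2; c2: attacked by Rd2; d2: attacked by Kd3.
Legal moves for Black: none.
In check with no legal moves → checkmate.

checkmate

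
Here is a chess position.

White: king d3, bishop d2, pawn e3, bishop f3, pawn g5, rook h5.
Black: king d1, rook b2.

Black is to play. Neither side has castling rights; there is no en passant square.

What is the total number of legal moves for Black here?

Black to move; king on d1.
In check: yes, from the white bishop on f3.
Legal moves: none.
Count: 0.

0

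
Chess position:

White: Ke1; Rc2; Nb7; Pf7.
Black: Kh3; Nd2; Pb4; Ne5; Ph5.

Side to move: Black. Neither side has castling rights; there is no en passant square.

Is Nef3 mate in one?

After Nef3: white king on e1; in check: yes, from the black knight on f3.
White has 3 legal replies: Kf2, Ke2, Kd1.
In check but a legal move exists → not checkmate.

no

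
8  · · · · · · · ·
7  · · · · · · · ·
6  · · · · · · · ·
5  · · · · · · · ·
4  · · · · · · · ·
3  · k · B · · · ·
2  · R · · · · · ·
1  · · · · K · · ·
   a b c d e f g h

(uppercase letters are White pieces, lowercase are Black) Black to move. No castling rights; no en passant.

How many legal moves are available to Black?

4

Black to move; king on b3.
In check: yes, from the white rook on b2.
Legal moves: Ka4, Kc3, Ka3, Kxb2.
Count: 4.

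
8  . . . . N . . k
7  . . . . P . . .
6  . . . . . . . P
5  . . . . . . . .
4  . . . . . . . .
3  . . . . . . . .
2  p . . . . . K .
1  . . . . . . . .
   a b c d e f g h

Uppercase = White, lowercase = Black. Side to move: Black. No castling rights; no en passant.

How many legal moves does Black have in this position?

6

Black to move; king on h8.
In check: no.
Legal moves: Kg8, Kh7, a1=Q, a1=R, a1=B, a1=N.
Count: 6.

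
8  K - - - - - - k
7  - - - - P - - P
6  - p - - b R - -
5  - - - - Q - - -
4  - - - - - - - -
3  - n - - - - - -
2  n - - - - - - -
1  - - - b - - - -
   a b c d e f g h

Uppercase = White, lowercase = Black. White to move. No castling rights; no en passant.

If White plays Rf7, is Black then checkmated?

yes

After Rf7: black king on h8; in check: yes, from the white queen on e5.
King squares — g7: attacked by Qe5; h7: attacked by Rf7; g8: attacked by Ph7.
Black has no legal moves → checkmate.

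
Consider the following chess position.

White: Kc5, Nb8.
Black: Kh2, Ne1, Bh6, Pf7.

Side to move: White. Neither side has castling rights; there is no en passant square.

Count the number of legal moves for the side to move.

White to move; king on c5.
In check: no.
Legal moves: Nd7, Nc6, Na6, Kd6, Kc6, Kb6, Kd5, Kb5, Kd4, Kc4, Kb4.
Count: 11.

11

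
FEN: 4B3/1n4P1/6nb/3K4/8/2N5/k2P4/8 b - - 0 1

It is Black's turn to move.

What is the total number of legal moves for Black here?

4

Black to move; king on a2.
In check: yes, from the white knight on c3.
Legal moves: Kb3, Ka3, Kb2, Ka1.
Count: 4.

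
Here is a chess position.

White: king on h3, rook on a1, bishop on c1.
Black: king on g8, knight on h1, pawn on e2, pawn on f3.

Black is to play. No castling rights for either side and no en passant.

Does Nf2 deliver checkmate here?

no

After Nf2: white king on h3; in check: yes, from the black knight on f2.
White has 3 legal replies: Kh4, Kg3, Kh2.
In check but a legal move exists → not checkmate.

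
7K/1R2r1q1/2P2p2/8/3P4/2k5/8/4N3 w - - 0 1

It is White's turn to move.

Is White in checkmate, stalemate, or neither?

White to move; white king on h8.
In check: yes, from the black queen on g7.
King squares — g7: attacked by Re7; h7: attacked by Qg7; g8: attacked by Qg7.
Legal moves for White: none.
In check with no legal moves → checkmate.

checkmate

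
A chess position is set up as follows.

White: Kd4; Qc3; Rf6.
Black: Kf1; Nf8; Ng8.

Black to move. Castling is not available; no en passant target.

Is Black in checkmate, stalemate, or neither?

neither

Black to move; black king on f1.
In check: yes, from the white rook on f6.
Legal moves for Black: Kg2, Ke2, Kg1, Nxf6.
Black is in check but has 4 legal moves → neither.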